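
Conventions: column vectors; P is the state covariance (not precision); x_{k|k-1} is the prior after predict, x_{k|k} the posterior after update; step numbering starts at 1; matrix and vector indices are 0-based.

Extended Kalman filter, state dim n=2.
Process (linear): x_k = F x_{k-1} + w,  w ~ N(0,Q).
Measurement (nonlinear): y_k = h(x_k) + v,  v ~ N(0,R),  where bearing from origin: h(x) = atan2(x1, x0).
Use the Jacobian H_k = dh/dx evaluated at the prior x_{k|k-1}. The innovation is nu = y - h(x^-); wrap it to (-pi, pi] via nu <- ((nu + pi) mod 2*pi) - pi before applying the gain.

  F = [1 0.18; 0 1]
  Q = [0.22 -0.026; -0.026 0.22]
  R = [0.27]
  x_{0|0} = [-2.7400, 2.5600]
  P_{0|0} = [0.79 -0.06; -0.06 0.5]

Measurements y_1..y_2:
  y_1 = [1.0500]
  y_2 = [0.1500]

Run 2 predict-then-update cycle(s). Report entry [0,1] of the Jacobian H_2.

H_jac[0,1] = -0.0907

step 1: x^-=[-2.2792, 2.5600]  P^-=[1.0046 0.0040; 0.0040 0.7200]  H_jac=[-0.2179 -0.1940]  S=[0.3451]  K=[-0.6365; -0.4072]  nu=[-1.2482]  x^+=[-1.4847, 3.0683]  P^+=[0.8648 -0.0855; -0.0855 0.6628]
step 2: x^-=[-0.9324, 3.0683]  P^-=[1.0755 0.0078; 0.0078 0.8828]  H_jac=[-0.2984 -0.0907]  S=[0.3734]  K=[-0.8612; -0.2206]  nu=[-1.7158]  x^+=[0.5453, 3.4468]  P^+=[0.7985 -0.0631; -0.0631 0.8646]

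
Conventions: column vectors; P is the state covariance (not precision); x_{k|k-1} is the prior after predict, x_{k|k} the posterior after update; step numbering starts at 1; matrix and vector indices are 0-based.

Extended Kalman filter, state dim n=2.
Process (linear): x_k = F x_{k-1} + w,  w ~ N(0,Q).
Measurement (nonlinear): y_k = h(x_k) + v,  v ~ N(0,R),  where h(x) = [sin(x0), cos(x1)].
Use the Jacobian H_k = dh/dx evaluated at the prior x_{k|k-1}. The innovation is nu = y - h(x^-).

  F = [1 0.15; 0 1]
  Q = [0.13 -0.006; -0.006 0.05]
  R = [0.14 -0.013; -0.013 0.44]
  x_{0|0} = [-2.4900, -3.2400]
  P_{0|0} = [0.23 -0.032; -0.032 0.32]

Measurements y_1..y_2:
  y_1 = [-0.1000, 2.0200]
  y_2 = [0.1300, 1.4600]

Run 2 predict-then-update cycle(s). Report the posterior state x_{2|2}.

step 1: x^-=[-2.9760, -3.2400]  P^-=[0.3576 0.0100; 0.0100 0.3700]  H_jac=[-0.9863 0.0000; 0.0000 -0.0982]  S=[0.4879 -0.0120; -0.0120 0.4436]  K=[-0.7235 -0.0218; -0.0223 -0.0826]  nu=[0.0648, 3.0152]  x^+=[-3.0888, -3.4904]  P^+=[0.1024 0.0021; 0.0021 0.3668]
step 2: x^-=[-3.6123, -3.4904]  P^-=[0.2413 0.0511; 0.0511 0.4168]  H_jac=[-0.8912 0.0000; 0.0000 -0.3417]  S=[0.3317 0.0026; 0.0026 0.4887]  K=[-0.6481 -0.0323; -0.1350 -0.2908]  nu=[-0.3235, 2.3998]  x^+=[-3.4802, -4.1444]  P^+=[0.1013 0.0170; 0.0170 0.3692]

x_post = [-3.4802, -4.1444]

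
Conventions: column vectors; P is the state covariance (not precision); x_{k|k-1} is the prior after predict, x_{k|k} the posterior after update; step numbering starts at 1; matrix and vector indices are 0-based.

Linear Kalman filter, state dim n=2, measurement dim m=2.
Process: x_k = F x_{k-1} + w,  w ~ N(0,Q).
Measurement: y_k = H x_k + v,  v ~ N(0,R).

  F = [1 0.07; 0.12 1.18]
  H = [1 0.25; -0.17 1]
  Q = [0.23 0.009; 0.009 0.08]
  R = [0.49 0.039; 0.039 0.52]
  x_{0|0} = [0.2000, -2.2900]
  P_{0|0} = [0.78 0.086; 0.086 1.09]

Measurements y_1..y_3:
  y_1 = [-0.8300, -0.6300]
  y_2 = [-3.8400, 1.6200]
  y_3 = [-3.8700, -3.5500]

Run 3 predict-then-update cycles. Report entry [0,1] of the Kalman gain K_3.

K[0,1] = -0.0770

step 1: x^-=[0.0397, -2.6782]  P^-=[1.0274 0.2948; 0.2948 1.6333]  S=[1.7669 0.5550; 0.5550 2.0828]  K=[0.6603 -0.1182; 0.1738 0.7138]  nu=[-0.2001, 2.0549]  x^+=[-0.3355, -1.2461]  P^+=[0.3145 0.0177; 0.0177 0.3810]
step 2: x^-=[-0.4227, -1.5106]  P^-=[0.5489 0.0993; 0.0993 0.6200]  S=[1.1273 0.1958; 0.1958 1.1221]  K=[0.5239 -0.0861; 0.1364 0.5137]  nu=[-3.0397, 3.0588]  x^+=[-2.2783, -0.3538]  P^+=[0.2488 0.0180; 0.0180 0.2755]
step 3: x^-=[-2.3031, -0.6909]  P^-=[0.4827 0.0830; 0.0830 0.4723]  S=[1.0437 0.1545; 0.1545 0.9780]  K=[0.4938 -0.0770; 0.1263 0.4485]  nu=[-1.3942, -3.2506]  x^+=[-2.7411, -2.3249]  P^+=[0.2342 0.0190; 0.0190 0.2414]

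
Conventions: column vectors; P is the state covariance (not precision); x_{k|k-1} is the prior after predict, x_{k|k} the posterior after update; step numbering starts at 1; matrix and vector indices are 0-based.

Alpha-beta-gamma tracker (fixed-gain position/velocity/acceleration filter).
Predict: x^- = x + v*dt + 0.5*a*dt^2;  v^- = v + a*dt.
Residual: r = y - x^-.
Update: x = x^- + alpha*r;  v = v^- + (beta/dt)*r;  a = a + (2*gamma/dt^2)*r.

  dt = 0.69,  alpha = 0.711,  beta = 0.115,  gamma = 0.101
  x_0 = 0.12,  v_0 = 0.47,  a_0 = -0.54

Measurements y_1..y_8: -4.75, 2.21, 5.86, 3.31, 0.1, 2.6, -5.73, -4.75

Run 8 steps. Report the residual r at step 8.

step 1: x_pred=0.3158  r=-5.0658  x^+=-3.2860  v^+=-0.7469  a^+=-2.6893
step 2: x_pred=-4.4415  r=6.6515  x^+=0.2877  v^+=-1.4939  a^+=0.1328
step 3: x_pred=-0.7115  r=6.5715  x^+=3.9608  v^+=-0.3070  a^+=2.9210
step 4: x_pred=4.4443  r=-1.1343  x^+=3.6378  v^+=1.5194  a^+=2.4397
step 5: x_pred=5.2670  r=-5.1670  x^+=1.5933  v^+=2.3416  a^+=0.2475
step 6: x_pred=3.2679  r=-0.6679  x^+=2.7930  v^+=2.4010  a^+=-0.0359
step 7: x_pred=4.4412  r=-10.1712  x^+=-2.7905  v^+=0.6811  a^+=-4.3514
step 8: x_pred=-3.3564  r=-1.3936  x^+=-4.3473  v^+=-2.5536  a^+=-4.9426

resid = -1.3936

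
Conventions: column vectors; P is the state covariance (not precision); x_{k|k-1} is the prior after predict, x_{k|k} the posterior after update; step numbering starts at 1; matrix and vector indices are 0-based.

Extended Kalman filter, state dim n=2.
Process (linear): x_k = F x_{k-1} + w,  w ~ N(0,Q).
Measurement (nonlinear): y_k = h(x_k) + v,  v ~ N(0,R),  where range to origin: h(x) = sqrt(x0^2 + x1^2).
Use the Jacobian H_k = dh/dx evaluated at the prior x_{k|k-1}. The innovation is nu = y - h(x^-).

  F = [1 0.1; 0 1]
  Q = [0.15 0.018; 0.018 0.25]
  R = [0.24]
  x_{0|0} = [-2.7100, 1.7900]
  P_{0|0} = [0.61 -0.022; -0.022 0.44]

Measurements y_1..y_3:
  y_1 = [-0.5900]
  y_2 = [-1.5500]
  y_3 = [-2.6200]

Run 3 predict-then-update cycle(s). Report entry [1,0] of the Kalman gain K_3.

step 1: x^-=[-2.5310, 1.7900]  P^-=[0.7600 0.0400; 0.0400 0.6900]  H_jac=[-0.8164 0.5774]  S=[0.9389]  K=[-0.6362; 0.3895]  nu=[-3.6900]  x^+=[-0.1832, 0.3526]  P^+=[0.3799 0.2727; 0.2727 0.5475]
step 2: x^-=[-0.1480, 0.3526]  P^-=[0.5899 0.3455; 0.3455 0.7975]  H_jac=[-0.3870 0.9221]  S=[0.7599]  K=[0.1188; 0.7918]  nu=[-1.9324]  x^+=[-0.3775, -1.1775]  P^+=[0.5792 0.2740; 0.2740 0.3211]
step 3: x^-=[-0.4953, -1.1775]  P^-=[0.7872 0.3241; 0.3241 0.5711]  H_jac=[-0.3877 -0.9218]  S=[1.0752]  K=[-0.5617; -0.6065]  nu=[-3.8974]  x^+=[1.6939, 1.1861]  P^+=[0.4480 -0.0422; -0.0422 0.1756]

K[1,0] = -0.6065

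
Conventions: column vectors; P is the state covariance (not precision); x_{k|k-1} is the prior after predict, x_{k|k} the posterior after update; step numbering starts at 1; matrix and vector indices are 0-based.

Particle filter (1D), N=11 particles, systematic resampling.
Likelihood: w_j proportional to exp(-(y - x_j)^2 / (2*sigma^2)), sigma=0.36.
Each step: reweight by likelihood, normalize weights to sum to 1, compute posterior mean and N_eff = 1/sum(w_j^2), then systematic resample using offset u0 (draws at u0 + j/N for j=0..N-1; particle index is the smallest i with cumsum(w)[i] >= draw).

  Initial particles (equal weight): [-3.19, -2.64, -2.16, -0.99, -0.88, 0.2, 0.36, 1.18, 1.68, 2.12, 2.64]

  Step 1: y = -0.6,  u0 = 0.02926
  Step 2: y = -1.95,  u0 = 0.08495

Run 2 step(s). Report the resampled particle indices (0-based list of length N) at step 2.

resampled_idx = [0, 1, 1, 2, 3, 3, 4, 5, 6, 8, 9]

step 1: w=[0.0000, 0.0000, 0.0001, 0.3948, 0.5247, 0.0601, 0.0203, 0.0000, 0.0000, 0.0000, 0.0000]  mean=-0.8334  Neff=2.2976  idx=[3, 3, 3, 3, 3, 4, 4, 4, 4, 4, 5]
step 2: w=[0.1406, 0.1406, 0.1406, 0.1406, 0.1406, 0.0594, 0.0594, 0.0594, 0.0594, 0.0594, 0.0000]  mean=-0.9573  Neff=8.5852  idx=[0, 1, 1, 2, 3, 3, 4, 5, 6, 8, 9]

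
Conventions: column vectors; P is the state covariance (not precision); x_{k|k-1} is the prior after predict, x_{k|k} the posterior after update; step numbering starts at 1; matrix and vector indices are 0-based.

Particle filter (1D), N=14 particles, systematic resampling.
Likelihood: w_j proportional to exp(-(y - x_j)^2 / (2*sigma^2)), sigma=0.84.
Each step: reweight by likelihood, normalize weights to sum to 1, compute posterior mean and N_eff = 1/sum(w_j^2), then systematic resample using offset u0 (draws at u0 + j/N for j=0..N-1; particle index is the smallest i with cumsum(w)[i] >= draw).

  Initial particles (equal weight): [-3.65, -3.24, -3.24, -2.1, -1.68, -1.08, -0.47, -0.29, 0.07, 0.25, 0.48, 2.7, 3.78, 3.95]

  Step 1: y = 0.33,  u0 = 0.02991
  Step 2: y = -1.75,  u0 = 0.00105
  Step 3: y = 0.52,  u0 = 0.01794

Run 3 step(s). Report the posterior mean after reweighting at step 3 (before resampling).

post_mean = -0.2703

step 1: w=[0.0000, 0.0000, 0.0000, 0.0033, 0.0122, 0.0524, 0.1362, 0.1632, 0.2043, 0.2134, 0.2109, 0.0040, 0.0000, 0.0000]  mean=-0.0156  Neff=5.5600  idx=[5, 6, 6, 7, 7, 8, 8, 8, 9, 9, 9, 10, 10, 10]
step 2: w=[0.3100, 0.1334, 0.1334, 0.0941, 0.0941, 0.0407, 0.0407, 0.0407, 0.0250, 0.0250, 0.0250, 0.0126, 0.0126, 0.0126]  mean=-0.4693  Neff=6.3807  idx=[0, 0, 0, 0, 0, 1, 1, 2, 2, 3, 4, 5, 7, 9]
step 3: w=[0.0241, 0.0241, 0.0241, 0.0241, 0.0241, 0.0740, 0.0740, 0.0740, 0.0740, 0.0931, 0.0931, 0.1283, 0.1283, 0.1407]  mean=-0.2703  Neff=10.5443  idx=[0, 3, 5, 6, 7, 8, 9, 10, 10, 11, 12, 12, 13, 13]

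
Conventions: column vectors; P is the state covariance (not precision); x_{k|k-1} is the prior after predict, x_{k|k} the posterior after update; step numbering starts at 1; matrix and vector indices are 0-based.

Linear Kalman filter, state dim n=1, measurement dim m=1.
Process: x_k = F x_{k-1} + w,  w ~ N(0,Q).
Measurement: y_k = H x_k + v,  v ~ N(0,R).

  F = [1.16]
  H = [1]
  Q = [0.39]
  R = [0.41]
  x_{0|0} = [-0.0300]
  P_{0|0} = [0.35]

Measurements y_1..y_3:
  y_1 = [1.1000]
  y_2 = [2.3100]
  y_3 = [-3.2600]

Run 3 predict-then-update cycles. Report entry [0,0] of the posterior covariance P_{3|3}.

step 1: x^-=[-0.0348]  P^-=[0.8610]  S=[1.2710]  K=[0.6774]  nu=[1.1348]  x^+=[0.7339]  P^+=[0.2777]
step 2: x^-=[0.8514]  P^-=[0.7637]  S=[1.1737]  K=[0.6507]  nu=[1.4586]  x^+=[1.8005]  P^+=[0.2668]
step 3: x^-=[2.0885]  P^-=[0.7490]  S=[1.1590]  K=[0.6462]  nu=[-5.3485]  x^+=[-1.3679]  P^+=[0.2650]

P_post[0,0] = 0.2650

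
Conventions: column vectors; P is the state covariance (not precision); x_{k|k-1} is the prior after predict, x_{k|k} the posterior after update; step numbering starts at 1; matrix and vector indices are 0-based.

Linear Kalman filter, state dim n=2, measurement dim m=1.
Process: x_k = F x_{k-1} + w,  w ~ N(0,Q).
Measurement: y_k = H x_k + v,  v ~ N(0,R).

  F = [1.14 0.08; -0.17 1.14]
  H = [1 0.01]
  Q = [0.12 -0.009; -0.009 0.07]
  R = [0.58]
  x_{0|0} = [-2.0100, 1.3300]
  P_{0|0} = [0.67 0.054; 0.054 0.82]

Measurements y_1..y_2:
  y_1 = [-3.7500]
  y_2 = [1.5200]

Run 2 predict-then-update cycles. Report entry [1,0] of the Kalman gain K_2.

K[1,0] = 0.0270

step 1: x^-=[-2.1850, 1.8579]  P^-=[1.0058 0.0054; 0.0054 1.1341]  S=[1.5861]  K=[0.6342; 0.0105]  nu=[-1.5836]  x^+=[-3.1893, 1.8412]  P^+=[0.3679 -0.0052; -0.0052 1.1339]
step 2: x^-=[-3.4885, 2.6412]  P^-=[0.6044 0.0164; 0.0164 1.5563]  S=[1.1849]  K=[0.5102; 0.0270]  nu=[4.9821]  x^+=[-0.9465, 2.7755]  P^+=[0.2959 0.0001; 0.0001 1.5554]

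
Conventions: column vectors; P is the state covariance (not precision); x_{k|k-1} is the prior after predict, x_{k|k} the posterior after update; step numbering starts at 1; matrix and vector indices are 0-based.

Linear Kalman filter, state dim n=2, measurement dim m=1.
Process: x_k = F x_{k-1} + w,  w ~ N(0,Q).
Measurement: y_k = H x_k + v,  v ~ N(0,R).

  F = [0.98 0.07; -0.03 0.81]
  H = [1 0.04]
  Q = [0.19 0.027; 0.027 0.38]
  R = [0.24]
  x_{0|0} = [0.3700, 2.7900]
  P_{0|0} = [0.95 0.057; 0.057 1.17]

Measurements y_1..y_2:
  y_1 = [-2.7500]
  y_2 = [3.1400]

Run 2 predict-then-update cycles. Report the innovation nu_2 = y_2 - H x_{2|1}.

step 1: x^-=[0.5579, 2.2488]  P^-=[1.1159 0.1105; 0.1105 1.1457]  S=[1.3666]  K=[0.8198; 0.1144]  nu=[-3.3979]  x^+=[-2.2277, 1.8600]  P^+=[0.1975 -0.0177; -0.0177 1.1278]
step 2: x^-=[-2.0529, 1.5735]  P^-=[0.3827 0.0712; 0.0712 1.1210]  S=[0.6302]  K=[0.6118; 0.1841]  nu=[5.1300]  x^+=[1.0857, 2.5177]  P^+=[0.1468 0.0002; 0.0002 1.0997]

innov = [5.1300]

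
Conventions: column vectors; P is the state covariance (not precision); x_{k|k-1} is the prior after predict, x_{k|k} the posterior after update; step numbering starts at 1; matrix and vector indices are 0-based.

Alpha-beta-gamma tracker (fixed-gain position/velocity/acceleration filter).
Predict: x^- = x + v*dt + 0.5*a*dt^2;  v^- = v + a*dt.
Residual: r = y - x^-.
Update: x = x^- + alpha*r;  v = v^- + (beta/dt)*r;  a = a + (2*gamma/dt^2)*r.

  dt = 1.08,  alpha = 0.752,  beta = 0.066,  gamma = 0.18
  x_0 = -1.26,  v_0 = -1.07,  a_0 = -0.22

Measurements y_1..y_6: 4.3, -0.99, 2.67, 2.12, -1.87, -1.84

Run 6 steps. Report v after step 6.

step 1: x_pred=-2.5439  r=6.8439  x^+=2.6027  v^+=-0.8894  a^+=1.8923
step 2: x_pred=2.7458  r=-3.7358  x^+=-0.0635  v^+=0.9260  a^+=0.7393
step 3: x_pred=1.3678  r=1.3022  x^+=2.3470  v^+=1.8041  a^+=1.1412
step 4: x_pred=4.9610  r=-2.8410  x^+=2.8246  v^+=2.8630  a^+=0.2644
step 5: x_pred=6.0707  r=-7.9407  x^+=0.0993  v^+=2.6632  a^+=-2.1865
step 6: x_pred=1.7004  r=-3.5404  x^+=-0.9620  v^+=0.0855  a^+=-3.2792

v_post = 0.0855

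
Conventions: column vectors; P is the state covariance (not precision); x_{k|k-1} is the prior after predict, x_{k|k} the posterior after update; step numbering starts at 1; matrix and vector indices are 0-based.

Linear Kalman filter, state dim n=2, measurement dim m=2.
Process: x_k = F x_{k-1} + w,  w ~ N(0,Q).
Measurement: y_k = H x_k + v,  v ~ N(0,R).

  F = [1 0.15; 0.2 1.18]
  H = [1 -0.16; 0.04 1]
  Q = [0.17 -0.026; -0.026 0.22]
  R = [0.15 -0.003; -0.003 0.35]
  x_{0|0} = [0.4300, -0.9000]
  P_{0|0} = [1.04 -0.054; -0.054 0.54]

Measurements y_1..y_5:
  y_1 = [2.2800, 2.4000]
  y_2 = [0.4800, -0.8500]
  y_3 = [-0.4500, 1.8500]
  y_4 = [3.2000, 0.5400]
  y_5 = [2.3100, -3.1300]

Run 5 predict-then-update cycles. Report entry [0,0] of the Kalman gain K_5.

K[0,0] = 0.6435

step 1: x^-=[0.2950, -0.9760]  P^-=[1.2060 0.2122; 0.2122 0.9880]  S=[1.3133 0.0980; 0.0980 1.3569]  K=[0.8828 0.1282; -0.0137 0.7354]  nu=[1.8288, 3.3642]  x^+=[2.3407, 1.4730]  P^+=[0.1379 0.0367; 0.0367 0.2560]
step 2: x^-=[2.5617, 2.2062]  P^-=[0.3247 0.0913; 0.0913 0.5992]  S=[0.4608 0.0048; 0.0048 0.9570]  K=[0.6718 0.1056; -0.0165 0.6300]  nu=[-1.7287, -3.1587]  x^+=[1.0669, 0.2448]  P^+=[0.1054 0.0307; 0.0307 0.2193]
step 3: x^-=[1.1036, 0.5022]  P^-=[0.2895 0.0711; 0.0711 0.5441]  S=[0.4307 -0.0079; -0.0079 0.9003]  K=[0.6476 0.0975; -0.0260 0.6073]  nu=[-1.4733, 1.3036]  x^+=[0.2766, 1.3323]  P^+=[0.1013 0.0281; 0.0281 0.2115]
step 4: x^-=[0.4765, 1.6274]  P^-=[0.2845 0.0657; 0.0657 0.5318]  S=[0.4271 -0.0114; -0.0114 0.8876]  K=[0.6441 0.0952; -0.0293 0.6018]  nu=[2.9839, -1.1065]  x^+=[2.2931, 0.8742]  P^+=[0.1007 0.0273; 0.0273 0.2096]
step 5: x^-=[2.4242, 1.4902]  P^-=[0.2836 0.0643; 0.0643 0.5288]  S=[0.4266 -0.0123; -0.0123 0.8844]  K=[0.6435 0.0945; -0.0302 0.6004]  nu=[0.1242, -4.7171]  x^+=[2.0582, -1.3458]  P^+=[0.1006 0.0271; 0.0271 0.2092]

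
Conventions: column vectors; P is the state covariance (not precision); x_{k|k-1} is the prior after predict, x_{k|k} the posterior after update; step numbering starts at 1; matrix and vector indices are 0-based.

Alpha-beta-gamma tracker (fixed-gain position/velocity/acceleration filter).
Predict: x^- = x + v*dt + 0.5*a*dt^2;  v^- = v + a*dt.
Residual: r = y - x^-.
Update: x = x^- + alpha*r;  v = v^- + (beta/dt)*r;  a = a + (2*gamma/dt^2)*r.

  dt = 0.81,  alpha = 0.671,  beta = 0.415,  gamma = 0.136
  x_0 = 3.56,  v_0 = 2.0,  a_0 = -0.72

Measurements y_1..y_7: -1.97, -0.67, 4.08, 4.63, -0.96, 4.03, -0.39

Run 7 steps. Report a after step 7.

step 1: x_pred=4.9438  r=-6.9138  x^+=0.3046  v^+=-2.1255  a^+=-3.5863
step 2: x_pred=-2.5935  r=1.9235  x^+=-1.3028  v^+=-4.0449  a^+=-2.7889
step 3: x_pred=-5.4940  r=9.5740  x^+=0.9301  v^+=-1.3986  a^+=1.1803
step 4: x_pred=0.1844  r=4.4456  x^+=3.1674  v^+=1.8351  a^+=3.0233
step 5: x_pred=5.6456  r=-6.6056  x^+=1.2132  v^+=0.8995  a^+=0.2848
step 6: x_pred=2.0353  r=1.9947  x^+=3.3737  v^+=2.1522  a^+=1.1117
step 7: x_pred=5.4817  r=-5.8717  x^+=1.5418  v^+=0.0443  a^+=-1.3225

a_post = -1.3225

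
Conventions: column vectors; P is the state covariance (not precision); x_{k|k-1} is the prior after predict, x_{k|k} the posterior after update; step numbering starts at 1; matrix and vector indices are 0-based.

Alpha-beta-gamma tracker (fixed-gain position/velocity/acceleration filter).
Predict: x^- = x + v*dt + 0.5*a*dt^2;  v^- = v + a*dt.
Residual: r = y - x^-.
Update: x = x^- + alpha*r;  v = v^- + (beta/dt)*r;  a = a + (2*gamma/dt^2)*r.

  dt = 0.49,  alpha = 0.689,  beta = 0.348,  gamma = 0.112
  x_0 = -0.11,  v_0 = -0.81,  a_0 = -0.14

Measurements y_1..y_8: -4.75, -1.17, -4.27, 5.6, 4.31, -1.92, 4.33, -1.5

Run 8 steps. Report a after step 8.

step 1: x_pred=-0.5237  r=-4.2263  x^+=-3.4356  v^+=-3.8801  a^+=-4.0829
step 2: x_pred=-5.8270  r=4.6570  x^+=-2.6183  v^+=-2.5733  a^+=0.2619
step 3: x_pred=-3.8478  r=-0.4222  x^+=-4.1387  v^+=-2.7448  a^+=-0.1320
step 4: x_pred=-5.4995  r=11.0995  x^+=2.1481  v^+=5.0734  a^+=10.2232
step 5: x_pred=5.8613  r=-1.5513  x^+=4.7925  v^+=8.9810  a^+=8.7759
step 6: x_pred=10.2467  r=-12.1667  x^+=1.8638  v^+=4.6404  a^+=-2.5749
step 7: x_pred=3.8285  r=0.5015  x^+=4.1740  v^+=3.7348  a^+=-2.1071
step 8: x_pred=5.7511  r=-7.2511  x^+=0.7551  v^+=-2.4474  a^+=-8.8720

a_post = -8.8720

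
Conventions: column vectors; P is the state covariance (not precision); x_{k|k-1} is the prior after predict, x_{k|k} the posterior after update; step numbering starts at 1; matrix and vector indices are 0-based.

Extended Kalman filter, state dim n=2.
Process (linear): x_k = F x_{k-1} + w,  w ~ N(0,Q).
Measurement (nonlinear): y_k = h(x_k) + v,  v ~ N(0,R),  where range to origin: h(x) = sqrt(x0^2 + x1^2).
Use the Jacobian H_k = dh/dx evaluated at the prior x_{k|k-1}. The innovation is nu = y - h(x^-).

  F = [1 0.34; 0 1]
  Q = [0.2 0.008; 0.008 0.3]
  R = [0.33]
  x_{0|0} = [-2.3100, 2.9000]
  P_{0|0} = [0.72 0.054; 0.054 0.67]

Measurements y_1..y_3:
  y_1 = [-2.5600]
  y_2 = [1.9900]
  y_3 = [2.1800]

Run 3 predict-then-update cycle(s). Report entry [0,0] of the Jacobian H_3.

H_jac[0,0] = -0.7783

step 1: x^-=[-1.3240, 2.9000]  P^-=[1.0342 0.2898; 0.2898 0.9700]  H_jac=[-0.4153 0.9097]  S=[1.0921]  K=[-0.1519; 0.6978]  nu=[-5.7479]  x^+=[-0.4509, -1.1107]  P^+=[1.0090 0.4055; 0.4055 0.4383]
step 2: x^-=[-0.8286, -1.1107]  P^-=[1.5354 0.5626; 0.5626 0.7383]  H_jac=[-0.5979 -0.8015]  S=[1.8925]  K=[-0.7234; -0.4904]  nu=[0.6043]  x^+=[-1.2657, -1.4071]  P^+=[0.5451 -0.1088; -0.1088 0.2831]
step 3: x^-=[-1.7441, -1.4071]  P^-=[0.7038 -0.0046; -0.0046 0.5831]  H_jac=[-0.7783 -0.6279]  S=[0.9818]  K=[-0.5550; -0.3693]  nu=[-0.0609]  x^+=[-1.7103, -1.3846]  P^+=[0.4014 -0.2058; -0.2058 0.4492]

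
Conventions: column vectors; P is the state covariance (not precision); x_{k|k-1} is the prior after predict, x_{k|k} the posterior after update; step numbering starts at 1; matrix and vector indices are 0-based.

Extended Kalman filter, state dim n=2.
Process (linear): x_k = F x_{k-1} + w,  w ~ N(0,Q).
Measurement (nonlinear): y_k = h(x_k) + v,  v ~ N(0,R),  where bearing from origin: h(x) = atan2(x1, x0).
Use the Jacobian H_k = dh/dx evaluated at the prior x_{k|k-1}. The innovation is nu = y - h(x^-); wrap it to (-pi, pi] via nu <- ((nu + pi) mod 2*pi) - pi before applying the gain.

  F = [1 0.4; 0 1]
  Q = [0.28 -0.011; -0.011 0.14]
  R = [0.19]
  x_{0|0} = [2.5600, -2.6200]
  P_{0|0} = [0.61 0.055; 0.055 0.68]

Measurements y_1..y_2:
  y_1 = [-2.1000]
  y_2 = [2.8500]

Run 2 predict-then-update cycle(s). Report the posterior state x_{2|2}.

x_post = [-2.6336, -3.5103]

step 1: x^-=[1.5120, -2.6200]  P^-=[1.0428 0.3160; 0.3160 0.8200]  H_jac=[0.2863 0.1652]  S=[0.3278]  K=[1.0702; 0.6894]  nu=[-1.0526]  x^+=[0.3855, -3.3457]  P^+=[0.6674 0.0742; 0.0742 0.6642]
step 2: x^-=[-0.9528, -3.3457]  P^-=[1.1130 0.3288; 0.3288 0.8042]  H_jac=[0.2765 -0.0787]  S=[0.2657]  K=[1.0605; 0.1039]  nu=[-1.5850]  x^+=[-2.6336, -3.5103]  P^+=[0.8141 0.2996; 0.2996 0.8013]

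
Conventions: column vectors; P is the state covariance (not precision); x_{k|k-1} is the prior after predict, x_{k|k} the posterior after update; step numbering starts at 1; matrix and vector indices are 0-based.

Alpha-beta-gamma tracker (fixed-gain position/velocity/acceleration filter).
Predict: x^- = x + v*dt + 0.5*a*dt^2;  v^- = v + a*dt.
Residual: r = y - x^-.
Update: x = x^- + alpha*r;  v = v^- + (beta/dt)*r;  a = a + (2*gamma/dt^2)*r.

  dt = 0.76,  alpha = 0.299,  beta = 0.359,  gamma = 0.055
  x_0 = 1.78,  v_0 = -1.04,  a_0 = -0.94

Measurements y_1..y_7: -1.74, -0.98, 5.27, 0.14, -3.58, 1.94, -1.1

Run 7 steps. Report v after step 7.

step 1: x_pred=0.7181  r=-2.4581  x^+=-0.0169  v^+=-2.9155  a^+=-1.4081
step 2: x_pred=-2.6393  r=1.6593  x^+=-2.1432  v^+=-3.2019  a^+=-1.0921
step 3: x_pred=-4.8920  r=10.1620  x^+=-1.8536  v^+=0.7683  a^+=0.8432
step 4: x_pred=-1.0262  r=1.1662  x^+=-0.6775  v^+=1.9600  a^+=1.0653
step 5: x_pred=1.1197  r=-4.6997  x^+=-0.2855  v^+=0.5496  a^+=0.1702
step 6: x_pred=0.1814  r=1.7586  x^+=0.7072  v^+=1.5097  a^+=0.5051
step 7: x_pred=2.0004  r=-3.1004  x^+=1.0734  v^+=0.4290  a^+=-0.0853

v_post = 0.4290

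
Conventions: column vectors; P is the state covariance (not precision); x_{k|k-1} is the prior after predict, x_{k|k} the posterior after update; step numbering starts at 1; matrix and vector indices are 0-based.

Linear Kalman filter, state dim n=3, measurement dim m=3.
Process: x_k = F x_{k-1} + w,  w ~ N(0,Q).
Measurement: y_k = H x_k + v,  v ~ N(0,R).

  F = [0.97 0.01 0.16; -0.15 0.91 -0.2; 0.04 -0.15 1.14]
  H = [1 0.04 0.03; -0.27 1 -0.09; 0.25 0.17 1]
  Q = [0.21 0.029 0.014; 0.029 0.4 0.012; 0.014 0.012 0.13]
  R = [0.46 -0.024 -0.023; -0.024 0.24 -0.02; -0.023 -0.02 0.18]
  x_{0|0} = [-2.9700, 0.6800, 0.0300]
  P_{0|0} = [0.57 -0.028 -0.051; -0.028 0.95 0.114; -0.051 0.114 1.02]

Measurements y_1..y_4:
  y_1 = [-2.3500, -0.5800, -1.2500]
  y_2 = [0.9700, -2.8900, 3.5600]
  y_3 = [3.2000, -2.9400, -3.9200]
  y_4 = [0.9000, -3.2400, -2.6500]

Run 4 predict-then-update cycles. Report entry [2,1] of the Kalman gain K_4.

K[2,1] = -0.0918

step 1: x^-=[-2.8693, 1.0583, -0.1866]  P^-=[0.7565 -0.0751 0.1666; -0.0751 1.2034 -0.2245; 0.1666 -0.2245 1.4346]  S=[1.2232 -0.2806 0.3616; -0.2806 1.5992 -0.2807; 0.3616 -0.2807 1.6972]  K=[0.5846 -0.0699 0.0660; 0.1350 0.8161 0.0834; -0.1153 -0.1199 0.8520]  nu=[0.4826, -2.4298, -0.5260]  x^+=[-2.4520, -0.9035, -0.3990]  P^+=[0.2699 0.0341 -0.0734; 0.0341 0.1960 -0.0463; -0.0734 -0.0463 0.1846]
step 2: x^-=[-2.4513, -0.3746, -0.4175]  P^-=[0.4464 0.0250 -0.0282; 0.0250 0.5789 -0.0927; -0.0282 -0.0927 0.3835]  S=[0.9078 -0.0973 0.0760; -0.0973 0.8563 -0.0642; 0.0760 -0.0642 0.5647]  K=[0.4797 -0.0476 0.0853; 0.1177 0.6976 0.0846; -0.0868 -0.1017 0.6389]  nu=[3.4488, -3.2149, 4.6540]  x^+=[-0.2468, -1.8173, 2.5835]  P^+=[0.2203 0.0299 -0.0549; 0.0299 0.1676 -0.0374; -0.0549 -0.0374 0.1391]
step 3: x^-=[0.1558, -2.1334, 3.2079]  P^-=[0.4043 0.0270 -0.0172; 0.0270 0.5515 -0.0722; -0.0172 -0.0722 0.3223]  S=[0.8664 -0.0855 0.0757; -0.0855 0.8212 -0.0431; 0.0757 -0.0431 0.5127]  K=[0.4539 -0.0456 0.1016; 0.1135 0.6875 0.0962; -0.0737 -0.0938 0.5994]  nu=[3.0333, -0.4758, -6.8042]  x^+=[0.8630, -2.7706, -1.0494]  P^+=[0.2079 0.0279 -0.0480; 0.0279 0.1648 -0.0341; -0.0480 -0.0341 0.1292]
step 4: x^-=[0.6415, -2.4409, -0.7462]  P^-=[0.3945 0.0263 -0.0116; 0.0263 0.5482 -0.0673; -0.0116 -0.0673 0.3089]  S=[0.8569 -0.0840 0.0787; -0.0840 0.8168 -0.0388; 0.0787 -0.0388 0.5030]  K=[0.4467 -0.0458 0.1086; 0.1121 0.6862 0.0999; -0.0689 -0.0918 0.5894]  nu=[0.3785, -0.6931, -1.6492]  x^+=[0.6633, -3.0387, -1.6808]  P^+=[0.2044 0.0272 -0.0455; 0.0272 0.1644 -0.0331; -0.0455 -0.0331 0.1265]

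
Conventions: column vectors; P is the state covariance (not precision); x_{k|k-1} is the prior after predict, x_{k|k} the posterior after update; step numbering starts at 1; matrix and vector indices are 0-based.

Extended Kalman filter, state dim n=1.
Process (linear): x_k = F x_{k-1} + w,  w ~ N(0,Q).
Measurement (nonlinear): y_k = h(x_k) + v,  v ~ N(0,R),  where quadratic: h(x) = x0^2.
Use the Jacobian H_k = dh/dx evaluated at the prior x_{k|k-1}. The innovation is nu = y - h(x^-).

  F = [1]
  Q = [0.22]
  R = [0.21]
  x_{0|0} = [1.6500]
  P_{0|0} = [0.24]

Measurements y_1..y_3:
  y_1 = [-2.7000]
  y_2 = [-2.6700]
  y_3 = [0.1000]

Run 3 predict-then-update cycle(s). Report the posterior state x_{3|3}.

x_post = [-0.3382]

step 1: x^-=[1.6500]  P^-=[0.4600]  H_jac=[3.3000]  S=[5.2194]  K=[0.2908]  nu=[-5.4225]  x^+=[0.0729]  P^+=[0.0185]
step 2: x^-=[0.0729]  P^-=[0.2385]  H_jac=[0.1459]  S=[0.2151]  K=[0.1618]  nu=[-2.6753]  x^+=[-0.3598]  P^+=[0.2329]
step 3: x^-=[-0.3598]  P^-=[0.4529]  H_jac=[-0.7196]  S=[0.4445]  K=[-0.7331]  nu=[-0.0295]  x^+=[-0.3382]  P^+=[0.2139]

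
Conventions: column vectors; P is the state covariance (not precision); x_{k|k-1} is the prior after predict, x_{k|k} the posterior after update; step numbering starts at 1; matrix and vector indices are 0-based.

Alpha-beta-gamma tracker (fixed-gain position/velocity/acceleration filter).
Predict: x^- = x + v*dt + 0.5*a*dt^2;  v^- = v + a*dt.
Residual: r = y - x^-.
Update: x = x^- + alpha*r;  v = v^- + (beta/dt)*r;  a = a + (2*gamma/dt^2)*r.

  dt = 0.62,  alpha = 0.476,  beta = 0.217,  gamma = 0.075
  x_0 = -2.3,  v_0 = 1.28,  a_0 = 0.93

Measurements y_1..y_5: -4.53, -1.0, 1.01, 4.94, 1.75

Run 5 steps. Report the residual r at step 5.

step 1: x_pred=-1.3277  r=-3.2023  x^+=-2.8520  v^+=0.7358  a^+=-0.3196
step 2: x_pred=-2.4572  r=1.4572  x^+=-1.7636  v^+=1.0476  a^+=0.2490
step 3: x_pred=-1.0662  r=2.0762  x^+=-0.0779  v^+=1.9287  a^+=1.0592
step 4: x_pred=1.3214  r=3.6186  x^+=3.0439  v^+=3.8519  a^+=2.4712
step 5: x_pred=5.9070  r=-4.1570  x^+=3.9283  v^+=3.9291  a^+=0.8491

resid = -4.1570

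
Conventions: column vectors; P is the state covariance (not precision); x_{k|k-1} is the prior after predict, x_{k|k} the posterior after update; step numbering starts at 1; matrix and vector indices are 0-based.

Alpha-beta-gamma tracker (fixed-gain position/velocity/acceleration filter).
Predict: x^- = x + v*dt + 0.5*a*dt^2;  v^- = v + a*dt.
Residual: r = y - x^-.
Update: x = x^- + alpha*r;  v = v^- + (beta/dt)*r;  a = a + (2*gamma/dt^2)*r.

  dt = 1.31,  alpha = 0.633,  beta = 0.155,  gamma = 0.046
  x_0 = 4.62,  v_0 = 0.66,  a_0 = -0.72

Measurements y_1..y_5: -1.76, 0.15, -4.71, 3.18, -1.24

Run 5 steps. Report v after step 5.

v_post = -3.1031

step 1: x_pred=4.8668  r=-6.6268  x^+=0.6720  v^+=-1.0673  a^+=-1.0753
step 2: x_pred=-1.6487  r=1.7987  x^+=-0.5101  v^+=-2.2631  a^+=-0.9788
step 3: x_pred=-4.3146  r=-0.3954  x^+=-4.5649  v^+=-3.5921  a^+=-1.0000
step 4: x_pred=-10.1286  r=13.3086  x^+=-1.7043  v^+=-3.3275  a^+=-0.2866
step 5: x_pred=-6.3091  r=5.0691  x^+=-3.1004  v^+=-3.1031  a^+=-0.0148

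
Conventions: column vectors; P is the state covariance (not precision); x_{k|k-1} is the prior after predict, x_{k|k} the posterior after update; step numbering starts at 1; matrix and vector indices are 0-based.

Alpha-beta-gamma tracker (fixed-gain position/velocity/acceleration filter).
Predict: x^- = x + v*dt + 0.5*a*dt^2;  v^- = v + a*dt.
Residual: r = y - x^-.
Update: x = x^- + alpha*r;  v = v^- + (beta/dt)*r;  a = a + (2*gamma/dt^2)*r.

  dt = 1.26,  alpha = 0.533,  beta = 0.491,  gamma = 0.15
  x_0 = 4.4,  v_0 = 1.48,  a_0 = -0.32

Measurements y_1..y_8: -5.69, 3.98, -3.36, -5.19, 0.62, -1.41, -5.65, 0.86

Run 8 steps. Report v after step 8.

v_post = 1.0376

step 1: x_pred=6.0108  r=-11.7008  x^+=-0.2257  v^+=-3.4828  a^+=-2.5310
step 2: x_pred=-6.6232  r=10.6032  x^+=-0.9717  v^+=-2.5400  a^+=-0.5274
step 3: x_pred=-4.5908  r=1.2308  x^+=-3.9348  v^+=-2.7249  a^+=-0.2948
step 4: x_pred=-7.6022  r=2.4122  x^+=-6.3165  v^+=-2.1564  a^+=0.1610
step 5: x_pred=-8.9058  r=9.5258  x^+=-3.8286  v^+=1.7585  a^+=1.9610
step 6: x_pred=-0.0562  r=-1.3538  x^+=-0.7778  v^+=3.7018  a^+=1.7052
step 7: x_pred=5.2401  r=-10.8901  x^+=-0.5643  v^+=1.6067  a^+=-0.3526
step 8: x_pred=1.1802  r=-0.3202  x^+=1.0095  v^+=1.0376  a^+=-0.4131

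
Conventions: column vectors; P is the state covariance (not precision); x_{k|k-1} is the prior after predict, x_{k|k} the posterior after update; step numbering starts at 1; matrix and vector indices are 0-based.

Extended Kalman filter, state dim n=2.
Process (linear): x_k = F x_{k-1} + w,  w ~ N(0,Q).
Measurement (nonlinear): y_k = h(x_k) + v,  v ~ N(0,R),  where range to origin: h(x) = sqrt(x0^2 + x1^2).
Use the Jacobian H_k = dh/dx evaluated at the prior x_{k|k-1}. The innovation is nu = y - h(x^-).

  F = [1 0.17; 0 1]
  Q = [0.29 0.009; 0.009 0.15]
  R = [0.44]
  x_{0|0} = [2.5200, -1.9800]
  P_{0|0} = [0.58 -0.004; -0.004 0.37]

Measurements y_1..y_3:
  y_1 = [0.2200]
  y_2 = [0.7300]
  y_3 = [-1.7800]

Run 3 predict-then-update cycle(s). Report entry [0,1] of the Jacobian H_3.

step 1: x^-=[2.1834, -1.9800]  P^-=[0.8793 0.0679; 0.0679 0.5200]  H_jac=[0.7408 -0.6718]  S=[1.0896]  K=[0.5560; -0.2744]  nu=[-2.7275]  x^+=[0.6670, -1.2315]  P^+=[0.5426 0.2341; 0.2341 0.4379]
step 2: x^-=[0.4577, -1.2315]  P^-=[0.9248 0.3176; 0.3176 0.5879]  H_jac=[0.3484 -0.9374]  S=[0.8614]  K=[0.0284; -0.5113]  nu=[-0.5838]  x^+=[0.4411, -0.9330]  P^+=[0.9241 0.3301; 0.3301 0.3627]
step 3: x^-=[0.2825, -0.9330]  P^-=[1.3368 0.4008; 0.4008 0.5127]  H_jac=[0.2898 -0.9571]  S=[0.7996]  K=[0.0048; -0.4684]  nu=[-2.7548]  x^+=[0.2693, 0.3575]  P^+=[1.3368 0.4026; 0.4026 0.3372]

H_jac[0,1] = -0.9571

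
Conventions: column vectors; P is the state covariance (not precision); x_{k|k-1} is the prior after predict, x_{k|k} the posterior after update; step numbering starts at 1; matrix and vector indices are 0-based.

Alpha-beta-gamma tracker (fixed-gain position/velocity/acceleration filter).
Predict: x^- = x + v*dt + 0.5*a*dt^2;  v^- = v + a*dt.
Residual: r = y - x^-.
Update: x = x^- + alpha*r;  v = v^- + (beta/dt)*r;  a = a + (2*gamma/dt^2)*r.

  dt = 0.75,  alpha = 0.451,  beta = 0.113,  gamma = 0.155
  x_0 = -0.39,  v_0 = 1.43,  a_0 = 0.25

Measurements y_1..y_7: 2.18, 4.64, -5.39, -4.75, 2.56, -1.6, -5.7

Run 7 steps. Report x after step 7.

x_post = -9.1289

step 1: x_pred=0.7528  r=1.4272  x^+=1.3965  v^+=1.8325  a^+=1.0365
step 2: x_pred=3.0624  r=1.5776  x^+=3.7739  v^+=2.8476  a^+=1.9060
step 3: x_pred=6.4457  r=-11.8357  x^+=1.1078  v^+=2.4939  a^+=-4.6168
step 4: x_pred=1.6797  r=-6.4297  x^+=-1.2201  v^+=-1.9375  a^+=-8.1603
step 5: x_pred=-4.9683  r=7.5283  x^+=-1.5730  v^+=-6.9234  a^+=-4.0114
step 6: x_pred=-7.8938  r=6.2938  x^+=-5.0553  v^+=-8.9837  a^+=-0.5428
step 7: x_pred=-11.9457  r=6.2457  x^+=-9.1289  v^+=-8.4498  a^+=2.8993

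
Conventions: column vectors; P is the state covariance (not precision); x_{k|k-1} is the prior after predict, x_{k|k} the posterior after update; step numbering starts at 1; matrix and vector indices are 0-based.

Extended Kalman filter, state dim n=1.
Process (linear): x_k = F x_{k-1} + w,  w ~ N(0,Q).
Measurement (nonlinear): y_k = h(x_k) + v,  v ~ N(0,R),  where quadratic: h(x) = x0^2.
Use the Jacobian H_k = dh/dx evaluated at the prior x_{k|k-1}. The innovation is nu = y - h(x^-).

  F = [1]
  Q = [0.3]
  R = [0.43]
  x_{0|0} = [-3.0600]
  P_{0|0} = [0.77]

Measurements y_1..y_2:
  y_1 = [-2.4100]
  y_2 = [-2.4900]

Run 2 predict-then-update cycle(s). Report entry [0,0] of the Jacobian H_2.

step 1: x^-=[-3.0600]  P^-=[1.0700]  H_jac=[-6.1200]  S=[40.5062]  K=[-0.1617]  nu=[-11.7736]  x^+=[-1.1566]  P^+=[0.0114]
step 2: x^-=[-1.1566]  P^-=[0.3114]  H_jac=[-2.3133]  S=[2.0961]  K=[-0.3436]  nu=[-3.8278]  x^+=[0.1586]  P^+=[0.0639]

H_jac[0,0] = -2.3133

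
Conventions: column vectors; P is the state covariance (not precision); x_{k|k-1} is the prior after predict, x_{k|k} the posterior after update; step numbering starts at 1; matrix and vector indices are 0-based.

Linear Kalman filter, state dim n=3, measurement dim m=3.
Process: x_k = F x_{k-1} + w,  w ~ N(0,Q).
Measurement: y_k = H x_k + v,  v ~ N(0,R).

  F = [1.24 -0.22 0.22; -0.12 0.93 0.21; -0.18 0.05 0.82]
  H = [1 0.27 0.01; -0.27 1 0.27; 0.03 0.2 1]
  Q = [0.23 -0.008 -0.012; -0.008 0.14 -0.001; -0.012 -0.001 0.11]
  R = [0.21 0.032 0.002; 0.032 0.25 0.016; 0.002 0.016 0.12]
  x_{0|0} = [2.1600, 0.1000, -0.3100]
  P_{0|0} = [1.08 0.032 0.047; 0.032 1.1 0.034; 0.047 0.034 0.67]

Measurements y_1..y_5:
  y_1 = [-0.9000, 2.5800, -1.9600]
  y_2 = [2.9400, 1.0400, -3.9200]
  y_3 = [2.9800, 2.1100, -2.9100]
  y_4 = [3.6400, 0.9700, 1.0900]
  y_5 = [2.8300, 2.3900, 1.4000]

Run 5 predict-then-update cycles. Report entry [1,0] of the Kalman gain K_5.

step 1: x^-=[2.5882, -0.2313, -0.6380]  P^-=[1.9812 -0.3087 -0.1009; -0.3087 1.1403 0.2032; -0.1009 0.2032 0.5866]  S=[2.1067 -0.4898 0.0190; -0.4898 1.8686 0.6344; 0.0190 0.6344 0.8255]  K=[0.8377 -0.2672 0.0611; 0.1769 0.7555 -0.0735; -0.0456 -0.0825 0.8206]  nu=[-3.4194, 3.6824, -1.3534]  x^+=[-1.3428, 2.0454, -1.8962]  P^+=[0.1658 0.0062 -0.0015; 0.0062 0.2052 -0.0376; -0.0015 -0.0376 0.1046]
step 2: x^-=[-2.5322, 1.6651, -1.2109]  P^-=[0.4995 -0.0689 -0.0268; -0.0689 0.3085 0.0002; -0.0268 0.0002 0.1835]  S=[0.6942 -0.0901 -0.0057; -0.0901 0.6495 0.1321; -0.0057 0.1321 0.3139]  K=[0.6615 -0.2394 0.0310; 0.0882 0.5214 -0.0272; -0.0361 -0.0388 0.5977]  nu=[5.0348, -0.9819, -2.9662]  x^+=[0.9412, 1.6780, -3.1276]  P^+=[0.1319 -0.0019 -0.0024; -0.0019 0.1383 -0.0223; -0.0024 -0.0223 0.0756]
step 3: x^-=[0.1099, 0.7908, -2.6501]  P^-=[0.4450 -0.0588 -0.0280; -0.0588 0.2566 0.0047; -0.0280 0.0047 0.1643]  S=[0.6415 -0.0800 -0.0082; -0.0800 0.5894 0.1218; -0.0082 0.1218 0.2945]  K=[0.6396 -0.2348 0.0250; 0.0758 0.4770 -0.0110; -0.0352 -0.0261 0.5682]  nu=[2.6831, 2.0644, -0.4213]  x^+=[1.3308, 1.9836, -3.0379]  P^+=[0.1276 -0.0026 -0.0028; -0.0026 0.1258 -0.0186; -0.0028 -0.0186 0.0715]
step 4: x^-=[0.5455, 1.0471, -2.6314]  P^-=[0.4375 -0.0561 -0.0288; -0.0561 0.2473 0.0064; -0.0288 0.0064 0.1619]  S=[0.6346 -0.0781 -0.0087; -0.0781 0.5789 0.1212; -0.0087 0.1212 0.2923]  K=[0.6365 -0.2335 0.0237; 0.0743 0.4677 -0.0065; -0.0352 -0.0229 0.5636]  nu=[2.8381, 0.7807, 3.4957]  x^+=[2.2525, 1.6003, -0.7791]  P^+=[0.1270 -0.0025 -0.0029; -0.0025 0.1233 -0.0177; -0.0029 -0.0177 0.0708]
step 5: x^-=[2.2696, 1.0544, -0.9643]  P^-=[0.4361 -0.0553 -0.0290; -0.0553 0.2454 0.0068; -0.0290 0.0068 0.1615]  S=[0.6336 -0.0776 -0.0088; -0.0776 0.5767 0.1212; -0.0088 0.1212 0.2920]  K=[0.6361 -0.2331 0.0233; 0.0743 0.4657 -0.0055; -0.0353 -0.0221 0.5628]  nu=[0.2854, 2.2088, 2.0853]  x^+=[1.9850, 2.0928, 0.1505]  P^+=[0.1269 -0.0025 -0.0030; -0.0025 0.1228 -0.0175; -0.0030 -0.0175 0.0707]

K[1,0] = 0.0743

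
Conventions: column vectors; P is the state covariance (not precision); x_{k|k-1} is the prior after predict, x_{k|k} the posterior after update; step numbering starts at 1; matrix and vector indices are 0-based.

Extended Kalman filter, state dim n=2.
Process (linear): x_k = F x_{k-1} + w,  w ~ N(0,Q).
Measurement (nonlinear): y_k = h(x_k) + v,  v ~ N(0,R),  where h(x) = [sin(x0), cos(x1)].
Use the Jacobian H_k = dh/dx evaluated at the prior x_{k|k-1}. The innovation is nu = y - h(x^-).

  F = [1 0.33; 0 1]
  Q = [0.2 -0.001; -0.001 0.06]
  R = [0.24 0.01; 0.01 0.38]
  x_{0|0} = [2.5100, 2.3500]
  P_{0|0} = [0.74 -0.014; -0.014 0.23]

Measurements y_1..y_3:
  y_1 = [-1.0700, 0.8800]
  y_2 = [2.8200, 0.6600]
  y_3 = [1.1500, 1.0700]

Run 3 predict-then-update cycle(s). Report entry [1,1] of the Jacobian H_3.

step 1: x^-=[3.2855, 2.3500]  P^-=[0.9558 0.0609; 0.0609 0.2900]  H_jac=[-0.9897 0.0000; 0.0000 -0.7115]  S=[1.1761 0.0529; 0.0529 0.5268]  K=[-0.8042 -0.0015; -0.0338 -0.3883]  nu=[-0.9266, 1.5827]  x^+=[4.0282, 1.7668]  P^+=[0.1950 0.0121; 0.0121 0.2079]
step 2: x^-=[4.6113, 1.7668]  P^-=[0.4257 0.0797; 0.0797 0.2679]  H_jac=[-0.1009 0.0000; 0.0000 -0.9809]  S=[0.2443 0.0179; 0.0179 0.6377]  K=[-0.1672 -0.1179; -0.0028 -0.4119]  nu=[3.8149, 0.8547]  x^+=[3.8726, 1.4042]  P^+=[0.4093 0.0474; 0.0474 0.1596]
step 3: x^-=[4.3360, 1.4042]  P^-=[0.6579 0.0991; 0.0991 0.2196]  H_jac=[-0.3676 0.0000; 0.0000 -0.9861]  S=[0.3289 0.0459; 0.0459 0.5936]  K=[-0.7201 -0.1089; -0.0604 -0.3602]  nu=[2.0800, 0.9041]  x^+=[2.7397, 0.9528]  P^+=[0.4731 0.0493; 0.0493 0.1394]

H_jac[1,1] = -0.9861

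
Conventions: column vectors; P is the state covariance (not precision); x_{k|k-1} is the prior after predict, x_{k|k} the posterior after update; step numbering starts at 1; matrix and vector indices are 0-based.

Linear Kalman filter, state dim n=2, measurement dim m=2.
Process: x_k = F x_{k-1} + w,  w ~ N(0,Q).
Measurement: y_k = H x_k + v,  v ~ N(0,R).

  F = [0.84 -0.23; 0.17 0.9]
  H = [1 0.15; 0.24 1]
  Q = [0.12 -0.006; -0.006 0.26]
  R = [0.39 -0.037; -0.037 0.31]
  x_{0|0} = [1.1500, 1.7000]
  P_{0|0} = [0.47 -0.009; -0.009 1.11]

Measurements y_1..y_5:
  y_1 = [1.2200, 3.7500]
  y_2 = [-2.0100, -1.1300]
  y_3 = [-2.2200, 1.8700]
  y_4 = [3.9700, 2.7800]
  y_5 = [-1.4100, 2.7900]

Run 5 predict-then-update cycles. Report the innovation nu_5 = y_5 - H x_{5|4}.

innov = [-1.6738, 0.8423]

step 1: x^-=[0.5750, 1.7255]  P^-=[0.5138 -0.1751; -0.1751 1.1699]  S=[0.8776 0.0804; 0.0804 1.4255]  K=[0.5618 -0.0680; -0.0724 0.7953]  nu=[0.3862, 1.8865]  x^+=[0.6636, 3.1979]  P^+=[0.2364 -0.0986; -0.0986 0.2729]
step 2: x^-=[-0.1781, 2.9910]  P^-=[0.3393 -0.0994; -0.0994 0.4577]  S=[0.7098 0.0101; 0.0101 0.7395]  K=[0.4575 -0.0306; -0.0517 0.5874]  nu=[-2.2806, -4.0782]  x^+=[-1.0968, 0.7135]  P^+=[0.1904 -0.0721; -0.0721 0.2013]
step 3: x^-=[-1.0854, 0.4557]  P^-=[0.2928 -0.0722; -0.0722 0.4065]  S=[0.6703 0.0195; 0.0195 0.6987]  K=[0.4211 -0.0144; -0.0329 0.5579]  nu=[-1.2029, 1.6748]  x^+=[-1.6162, 1.4297]  P^+=[0.1740 -0.0618; -0.0618 0.1890]
step 4: x^-=[-1.6864, 1.0119]  P^-=[0.2767 -0.0646; -0.0646 0.3992]  S=[0.6563 0.0224; 0.0224 0.6941]  K=[0.4072 -0.0105; -0.0261 0.5536]  nu=[5.5046, 2.1728]  x^+=[0.5322, 2.0714]  P^+=[0.1680 -0.0586; -0.0586 0.1867]
step 5: x^-=[-0.0294, 1.9548]  P^-=[0.2711 -0.0627; -0.0627 0.3981]  S=[0.6512 0.0228; 0.0228 0.6936]  K=[0.4022 -0.0098; -0.0240 0.5530]  nu=[-1.6738, 0.8423]  x^+=[-0.7108, 2.4607]  P^+=[0.1659 -0.0577; -0.0577 0.1862]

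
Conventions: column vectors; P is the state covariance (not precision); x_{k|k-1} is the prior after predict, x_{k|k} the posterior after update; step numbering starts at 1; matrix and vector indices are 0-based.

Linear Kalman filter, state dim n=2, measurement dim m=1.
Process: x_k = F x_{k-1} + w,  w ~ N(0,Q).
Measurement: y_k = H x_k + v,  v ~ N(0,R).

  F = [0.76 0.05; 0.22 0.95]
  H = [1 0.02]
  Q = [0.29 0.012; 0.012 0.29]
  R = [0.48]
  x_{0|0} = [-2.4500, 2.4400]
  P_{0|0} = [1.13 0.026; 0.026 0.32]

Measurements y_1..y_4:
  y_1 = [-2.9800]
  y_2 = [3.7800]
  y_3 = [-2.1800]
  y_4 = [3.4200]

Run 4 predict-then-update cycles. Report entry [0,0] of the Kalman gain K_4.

step 1: x^-=[-1.7400, 1.7790]  P^-=[0.9455 0.2352; 0.2352 0.6444]  S=[1.4351]  K=[0.6621; 0.1729]  nu=[-1.2756]  x^+=[-2.5845, 1.5585]  P^+=[0.3164 0.0709; 0.0709 0.6015]
step 2: x^-=[-1.8863, 0.9120]  P^-=[0.4796 0.1455; 0.1455 0.8778]  S=[0.9658]  K=[0.4996; 0.1688]  nu=[5.6481]  x^+=[0.9356, 1.8654]  P^+=[0.2385 0.0640; 0.0640 0.8503]
step 3: x^-=[0.8043, 1.9779]  P^-=[0.4348 0.1392; 0.1392 1.0957]  S=[0.9208]  K=[0.4752; 0.1750]  nu=[-3.0239]  x^+=[-0.6326, 1.4488]  P^+=[0.2268 0.0626; 0.0626 1.0675]
step 4: x^-=[-0.4084, 1.2372]  P^-=[0.4285 0.1465; 0.1465 1.2906]  S=[0.9148]  K=[0.4715; 0.1884]  nu=[3.8036]  x^+=[1.3852, 1.9538]  P^+=[0.2250 0.0653; 0.0653 1.2581]

K[0,0] = 0.4715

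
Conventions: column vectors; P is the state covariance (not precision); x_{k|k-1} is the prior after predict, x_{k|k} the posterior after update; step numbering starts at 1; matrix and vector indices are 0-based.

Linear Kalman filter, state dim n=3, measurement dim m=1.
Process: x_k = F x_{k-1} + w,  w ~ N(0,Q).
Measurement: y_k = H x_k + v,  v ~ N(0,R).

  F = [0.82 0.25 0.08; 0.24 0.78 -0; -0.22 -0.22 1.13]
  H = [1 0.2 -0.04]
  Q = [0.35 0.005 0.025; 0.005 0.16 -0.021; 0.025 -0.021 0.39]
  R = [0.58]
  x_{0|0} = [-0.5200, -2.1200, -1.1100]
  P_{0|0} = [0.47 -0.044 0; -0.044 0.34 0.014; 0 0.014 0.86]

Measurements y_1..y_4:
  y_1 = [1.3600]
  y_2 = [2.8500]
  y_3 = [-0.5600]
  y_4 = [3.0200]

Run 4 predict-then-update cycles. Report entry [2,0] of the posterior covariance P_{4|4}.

step 1: x^-=[-1.0452, -1.7784, -0.6735]  P^-=[0.6753 0.1339 0.0133; 0.1339 0.3775 -0.0819; 0.0133 -0.0819 1.5161]  S=[1.3266]  K=[0.5288; 0.1603; -0.0480]  nu=[2.7339]  x^+=[0.4006, -1.3402, -0.8048]  P^+=[0.3043 0.0214 0.0470; 0.0214 0.3434 -0.0717; 0.0470 -0.0717 1.5131]
step 2: x^-=[-0.0710, -0.9492, -0.7027]  P^-=[0.5978 0.1433 0.1067; 0.1433 0.3945 -0.1513; 0.1067 -0.1513 2.3677]  S=[1.2486]  K=[0.4983; 0.1828; -0.0146]  nu=[3.0827]  x^+=[1.4653, -0.3858, -0.7478]  P^+=[0.2878 0.0295 0.1158; 0.0295 0.3527 -0.1479; 0.1158 -0.1479 2.3675]
step 3: x^-=[1.0453, 0.0508, -1.0825]  P^-=[0.6021 0.1441 0.2268; 0.1441 0.4022 -0.2023; 0.2268 -0.2023 3.4629]  S=[1.2464]  K=[0.4989; 0.1866; 0.0384]  nu=[-1.6587]  x^+=[0.2178, -0.2588, -1.1462]  P^+=[0.2919 0.0280 0.2030; 0.0280 0.3588 -0.2113; 0.2030 -0.2113 3.4610]
step 4: x^-=[0.0222, -0.1496, -1.2862]  P^-=[0.6205 0.1427 0.3874; 0.1427 0.4056 -0.2354; 0.3874 -0.2354 4.8477]  S=[1.2543]  K=[0.5051; 0.1860; 0.1167]  nu=[2.9763]  x^+=[1.5254, 0.4039, -0.9388]  P^+=[0.3005 0.0249 0.3135; 0.0249 0.3622 -0.2627; 0.3135 -0.2627 4.8306]

P_post[2,0] = 0.3135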